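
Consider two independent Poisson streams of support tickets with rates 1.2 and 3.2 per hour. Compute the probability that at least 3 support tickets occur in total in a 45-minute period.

Independent Poisson processes superpose: combined rate λ = 1.2 + 3.2 = 4.4 per hour.
Over the interval, μ = 4.4 × 0.75 = 3.3 (a 45-minute period = 0.75 hours).
P(N ≥ 3) = 1 − P(N ≤ 2) ≈ 0.6406.

0.6406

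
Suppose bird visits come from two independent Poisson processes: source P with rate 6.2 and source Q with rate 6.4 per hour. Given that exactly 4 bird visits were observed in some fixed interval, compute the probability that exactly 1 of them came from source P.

0.2579

Given the total, each event is independently from source P with probability p = λ_P/(λ_P+λ_Q) = 6.2/12.6 ≈ 0.4921.
So K ~ Binomial(4, 6.2/12.6): P(K = 1) = C(4,1) · (6.2/12.6)^1 · (6.4/12.6)^3 ≈ 0.2579.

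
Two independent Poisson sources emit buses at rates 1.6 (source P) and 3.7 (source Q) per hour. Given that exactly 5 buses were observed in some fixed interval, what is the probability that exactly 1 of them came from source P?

Given the total, each event is independently from source P with probability p = λ_P/(λ_P+λ_Q) = 1.6/5.3 ≈ 0.3019.
So K ~ Binomial(5, 1.6/5.3): P(K = 1) = C(5,1) · (1.6/5.3)^1 · (3.7/5.3)^4 ≈ 0.3585.

0.3585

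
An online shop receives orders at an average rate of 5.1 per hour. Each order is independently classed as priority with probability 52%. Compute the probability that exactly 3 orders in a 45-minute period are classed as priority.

0.1794

Thinning: the orders that are classed as priority themselves form a Poisson process with rate 0.52 × 5.1 = 2.652 per hour.
Over the interval, μ = 2.652 × 0.75 = 1.989 (a 45-minute period = 0.75 hours).
P(N = 3) = e^(−1.989) · 1.989^3/3! ≈ 0.1794.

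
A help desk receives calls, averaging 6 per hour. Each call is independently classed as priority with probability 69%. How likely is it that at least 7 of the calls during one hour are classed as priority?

Thinning: the calls that are classed as priority themselves form a Poisson process with rate 0.69 × 6 = 4.14 per hour.
So μ = 4.14.
P(N ≥ 7) = 1 − P(N ≤ 6) ≈ 0.1258.

0.1258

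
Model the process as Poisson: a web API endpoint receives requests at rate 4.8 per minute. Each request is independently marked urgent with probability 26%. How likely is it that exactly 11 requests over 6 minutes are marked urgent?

0.0582

Thinning: the requests that are marked urgent themselves form a Poisson process with rate 0.26 × 4.8 = 1.248 per minute.
Over the interval, μ = 1.248 × 6 = 7.488 (6 minutes).
P(N = 11) = e^(−7.488) · 7.488^11/11! ≈ 0.0582.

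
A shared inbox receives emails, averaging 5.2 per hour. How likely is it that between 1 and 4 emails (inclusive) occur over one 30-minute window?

0.8031

Over the interval, μ = 5.2 × 0.5 = 2.6 (a 30-minute window = 0.5 hours).
P(1 ≤ N ≤ 4) = Σ_{j=1}^{4} e^(−2.6) · 2.6^j/j! ≈ 0.8031.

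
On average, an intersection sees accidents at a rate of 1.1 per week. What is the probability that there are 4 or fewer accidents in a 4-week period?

0.5512

Over the interval, μ = 1.1 × 4 = 4.4 (a 4-week period = 4 weeks).
P(N ≤ 4) = Σ_{j=0}^{4} e^(−μ) μ^j/j! ≈ 0.5512.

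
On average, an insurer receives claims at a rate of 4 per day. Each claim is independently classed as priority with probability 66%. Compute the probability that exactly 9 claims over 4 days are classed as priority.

0.1167

Thinning: the claims that are classed as priority themselves form a Poisson process with rate 0.66 × 4 = 2.64 per day.
Over the interval, μ = 2.64 × 4 = 10.56 (4 days).
P(N = 9) = e^(−10.56) · 10.56^9/9! ≈ 0.1167.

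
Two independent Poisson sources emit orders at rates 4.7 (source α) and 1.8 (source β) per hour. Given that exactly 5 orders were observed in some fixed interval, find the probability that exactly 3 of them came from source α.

0.2899

Given the total, each event is independently from source α with probability p = λ_α/(λ_α+λ_β) = 4.7/6.5 ≈ 0.7231.
So K ~ Binomial(5, 4.7/6.5): P(K = 3) = C(5,3) · (4.7/6.5)^3 · (1.8/6.5)^2 ≈ 0.2899.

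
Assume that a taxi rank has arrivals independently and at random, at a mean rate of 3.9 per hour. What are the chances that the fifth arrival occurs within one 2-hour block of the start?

Over the interval, μ = 3.9 × 2 = 7.8 (a 2-hour block = 2 hours).
The fifth arrival falls in the interval iff at least 5 events occur there: P(S_5 ≤ t) = P(N ≥ 5) = 1 − P(N ≤ 4) ≈ 0.8883.

0.8883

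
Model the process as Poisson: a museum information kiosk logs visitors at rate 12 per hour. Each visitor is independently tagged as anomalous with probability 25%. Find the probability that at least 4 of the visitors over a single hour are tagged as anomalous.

0.3528

Thinning: the visitors that are tagged as anomalous themselves form a Poisson process with rate 0.25 × 12 = 3 per hour.
So μ = 3.
P(N ≥ 4) = 1 − P(N ≤ 3) ≈ 0.3528.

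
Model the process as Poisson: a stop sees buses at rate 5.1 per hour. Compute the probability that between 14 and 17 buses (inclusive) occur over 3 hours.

0.3878

Over the interval, μ = 5.1 × 3 = 15.3 (3 hours).
P(14 ≤ N ≤ 17) = Σ_{j=14}^{17} e^(−15.3) · 15.3^j/j! ≈ 0.3878.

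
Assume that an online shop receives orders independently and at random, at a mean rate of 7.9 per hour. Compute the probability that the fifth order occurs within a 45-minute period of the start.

Over the interval, μ = 7.9 × 0.75 = 5.925 (a 45-minute period = 0.75 hours).
The fifth arrival falls in the interval iff at least 5 events occur there: P(S_5 ≤ t) = P(N ≥ 5) = 1 − P(N ≤ 4) ≈ 0.7048.

0.7048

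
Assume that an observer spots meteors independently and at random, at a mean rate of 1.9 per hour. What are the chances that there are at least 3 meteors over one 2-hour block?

Over the interval, μ = 1.9 × 2 = 3.8 (a 2-hour block = 2 hours).
P(N ≥ 3) = 1 − P(N ≤ 2) = 1 − Σ_{j=0}^{2} e^(−μ) μ^j/j! ≈ 0.7311.

0.7311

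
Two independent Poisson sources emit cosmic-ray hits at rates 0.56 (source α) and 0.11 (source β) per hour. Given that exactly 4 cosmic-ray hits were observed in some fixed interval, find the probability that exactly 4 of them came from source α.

Given the total, each event is independently from source α with probability p = λ_α/(λ_α+λ_β) = 0.56/0.67 ≈ 0.8358.
So K ~ Binomial(4, 0.56/0.67): P(K = 4) = C(4,4) · (0.56/0.67)^4 · (0.11/0.67)^0 ≈ 0.4880.

0.4880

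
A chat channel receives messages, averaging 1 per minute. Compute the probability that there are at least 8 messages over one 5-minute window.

0.1334

Over the interval, μ = 1 × 5 = 5 (a 5-minute window = 5 minutes).
P(N ≥ 8) = 1 − P(N ≤ 7) = 1 − Σ_{j=0}^{7} e^(−μ) μ^j/j! ≈ 0.1334.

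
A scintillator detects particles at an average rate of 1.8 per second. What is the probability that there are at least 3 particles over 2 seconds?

Over the interval, μ = 1.8 × 2 = 3.6 (2 seconds).
P(N ≥ 3) = 1 − P(N ≤ 2) = 1 − Σ_{j=0}^{2} e^(−μ) μ^j/j! ≈ 0.6973.

0.6973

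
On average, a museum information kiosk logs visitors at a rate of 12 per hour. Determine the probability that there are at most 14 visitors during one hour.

With mean μ = 12 per hour,
P(N ≤ 14) = Σ_{j=0}^{14} e^(−μ) μ^j/j! ≈ 0.7720.

0.7720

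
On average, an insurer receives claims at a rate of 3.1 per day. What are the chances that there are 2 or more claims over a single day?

0.8153

With mean μ = 3.1 per day,
P(N ≥ 2) = 1 − P(N ≤ 1) = 1 − Σ_{j=0}^{1} e^(−μ) μ^j/j! ≈ 0.8153.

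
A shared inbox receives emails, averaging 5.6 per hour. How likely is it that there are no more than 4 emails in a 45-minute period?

0.5898

Over the interval, μ = 5.6 × 0.75 = 4.2 (a 45-minute period = 0.75 hours).
P(N ≤ 4) = Σ_{j=0}^{4} e^(−μ) μ^j/j! ≈ 0.5898.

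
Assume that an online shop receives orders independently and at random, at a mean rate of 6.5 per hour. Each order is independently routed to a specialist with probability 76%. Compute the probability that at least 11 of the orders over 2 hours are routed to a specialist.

0.4020

Thinning: the orders that are routed to a specialist themselves form a Poisson process with rate 0.76 × 6.5 = 4.94 per hour.
Over the interval, μ = 4.94 × 2 = 9.88 (2 hours).
P(N ≥ 11) = 1 − P(N ≤ 10) ≈ 0.4020.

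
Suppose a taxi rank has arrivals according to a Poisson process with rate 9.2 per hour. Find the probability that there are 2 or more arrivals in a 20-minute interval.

0.8106

Over the interval, μ = 9.2 × 1/3 ≈ 3.06667 (a 20-minute interval = 1/3 hours).
P(N ≥ 2) = 1 − P(N ≤ 1) = 1 − Σ_{j=0}^{1} e^(−μ) μ^j/j! ≈ 0.8106.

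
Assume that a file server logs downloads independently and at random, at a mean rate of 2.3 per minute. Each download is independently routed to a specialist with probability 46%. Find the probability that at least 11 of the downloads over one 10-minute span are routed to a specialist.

Thinning: the downloads that are routed to a specialist themselves form a Poisson process with rate 0.46 × 2.3 = 1.058 per minute.
Over the interval, μ = 1.058 × 10 = 10.58 (a 10-minute span = 10 minutes).
P(N ≥ 11) = 1 − P(N ≤ 10) ≈ 0.4891.

0.4891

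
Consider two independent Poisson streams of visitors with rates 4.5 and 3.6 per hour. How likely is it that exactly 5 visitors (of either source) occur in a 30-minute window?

Independent Poisson processes superpose: combined rate λ = 4.5 + 3.6 = 8.1 per hour.
Over the interval, μ = 8.1 × 0.5 = 4.05 (a 30-minute window = 0.5 hours).
P(N = 5) = e^(−4.05) · 4.05^5/5! ≈ 0.1582.

0.1582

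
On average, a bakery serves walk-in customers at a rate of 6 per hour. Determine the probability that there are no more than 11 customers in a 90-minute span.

0.8030

Over the interval, μ = 6 × 1.5 = 9 (a 90-minute span = 1.5 hours).
P(N ≤ 11) = Σ_{j=0}^{11} e^(−μ) μ^j/j! ≈ 0.8030.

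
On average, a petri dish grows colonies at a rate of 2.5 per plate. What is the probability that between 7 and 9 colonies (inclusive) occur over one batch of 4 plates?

Over the interval, μ = 2.5 × 4 = 10 (a batch of 4 plates = 4 plates).
P(7 ≤ N ≤ 9) = Σ_{j=7}^{9} e^(−10) · 10^j/j! ≈ 0.3278.

0.3278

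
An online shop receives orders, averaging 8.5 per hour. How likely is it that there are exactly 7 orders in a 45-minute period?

0.1446

Over the interval, μ = 8.5 × 0.75 = 6.375 (a 45-minute period = 0.75 hours).
P(N = 7) = e^(−μ) μ^7/7! = e^(−6.375) · 6.375^7/5040 ≈ 0.1446.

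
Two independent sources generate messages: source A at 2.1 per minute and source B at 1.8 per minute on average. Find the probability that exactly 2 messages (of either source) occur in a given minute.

0.1539

Independent Poisson processes superpose: combined rate λ = 2.1 + 1.8 = 3.9 per minute.
So μ = 3.9.
P(N = 2) = e^(−3.9) · 3.9^2/2! ≈ 0.1539.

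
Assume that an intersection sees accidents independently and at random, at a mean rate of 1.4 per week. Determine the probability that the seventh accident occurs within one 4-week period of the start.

Over the interval, μ = 1.4 × 4 = 5.6 (a 4-week period = 4 weeks).
The seventh arrival falls in the interval iff at least 7 events occur there: P(S_7 ≤ t) = P(N ≥ 7) = 1 − P(N ≤ 6) ≈ 0.3297.

0.3297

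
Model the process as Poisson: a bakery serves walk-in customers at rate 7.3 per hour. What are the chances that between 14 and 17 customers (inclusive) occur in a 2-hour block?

0.3794

Over the interval, μ = 7.3 × 2 = 14.6 (a 2-hour block = 2 hours).
P(14 ≤ N ≤ 17) = Σ_{j=14}^{17} e^(−14.6) · 14.6^j/j! ≈ 0.3794.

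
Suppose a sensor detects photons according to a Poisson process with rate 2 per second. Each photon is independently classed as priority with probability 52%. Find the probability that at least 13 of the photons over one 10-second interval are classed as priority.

Thinning: the photons that are classed as priority themselves form a Poisson process with rate 0.52 × 2 = 1.04 per second.
Over the interval, μ = 1.04 × 10 = 10.4 (a 10-second interval = 10 seconds).
P(N ≥ 13) = 1 − P(N ≤ 12) ≈ 0.2478.

0.2478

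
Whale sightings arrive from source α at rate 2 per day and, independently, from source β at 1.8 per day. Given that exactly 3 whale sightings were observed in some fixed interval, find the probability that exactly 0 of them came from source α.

Given the total, each event is independently from source α with probability p = λ_α/(λ_α+λ_β) = 2/3.8 ≈ 0.5263.
So K ~ Binomial(3, 2/3.8): P(K = 0) = C(3,0) · (2/3.8)^0 · (1.8/3.8)^3 ≈ 0.1063.

0.1063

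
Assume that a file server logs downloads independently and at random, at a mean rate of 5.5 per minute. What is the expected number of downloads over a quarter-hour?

82.5

E[N] = λt = 5.5 × 15 = 82.5 (a quarter-hour = 15 minutes).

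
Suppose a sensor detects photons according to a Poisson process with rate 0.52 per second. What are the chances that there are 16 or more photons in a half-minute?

Over the interval, μ = 0.52 × 30 = 15.6 (a half-minute = 30 seconds).
P(N ≥ 16) = 1 − P(N ≤ 15) = 1 − Σ_{j=0}^{15} e^(−μ) μ^j/j! ≈ 0.4931.

0.4931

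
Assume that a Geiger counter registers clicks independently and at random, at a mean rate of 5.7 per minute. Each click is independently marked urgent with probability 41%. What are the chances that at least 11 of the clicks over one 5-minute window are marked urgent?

0.6189

Thinning: the clicks that are marked urgent themselves form a Poisson process with rate 0.41 × 5.7 = 2.337 per minute.
Over the interval, μ = 2.337 × 5 = 11.685 (a 5-minute window = 5 minutes).
P(N ≥ 11) = 1 − P(N ≤ 10) ≈ 0.6189.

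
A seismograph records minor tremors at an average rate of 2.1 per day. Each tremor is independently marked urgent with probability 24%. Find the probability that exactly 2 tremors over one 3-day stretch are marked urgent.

0.2520

Thinning: the tremors that are marked urgent themselves form a Poisson process with rate 0.24 × 2.1 = 0.504 per day.
Over the interval, μ = 0.504 × 3 = 1.512 (a 3-day stretch = 3 days).
P(N = 2) = e^(−1.512) · 1.512^2/2! ≈ 0.2520.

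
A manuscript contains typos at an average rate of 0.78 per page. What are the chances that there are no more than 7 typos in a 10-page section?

Over the interval, μ = 0.78 × 10 = 7.8 (a 10-page section = 10 pages).
P(N ≤ 7) = Σ_{j=0}^{7} e^(−μ) μ^j/j! ≈ 0.4812.

0.4812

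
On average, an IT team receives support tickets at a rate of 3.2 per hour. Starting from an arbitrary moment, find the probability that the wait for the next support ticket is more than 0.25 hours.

0.4493

The wait for the next event is exponential with rate λ = 3.2 per hour.
P(T > 0.25) = e^(−λt) = e^(−3.2 × 0.25) = e^(−0.8) ≈ 0.4493.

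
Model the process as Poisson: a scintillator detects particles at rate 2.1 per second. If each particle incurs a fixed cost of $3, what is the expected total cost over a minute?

E[N] = 2.1 × 60 = 126 (a minute = 60 seconds); E[cost] = 126 × $3 = $378.

$378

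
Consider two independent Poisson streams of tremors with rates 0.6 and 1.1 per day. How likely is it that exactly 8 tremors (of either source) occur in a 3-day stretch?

Independent Poisson processes superpose: combined rate λ = 0.6 + 1.1 = 1.7 per day.
Over the interval, μ = 1.7 × 3 = 5.1 (a 3-day stretch = 3 days).
P(N = 8) = e^(−5.1) · 5.1^8/8! ≈ 0.0692.

0.0692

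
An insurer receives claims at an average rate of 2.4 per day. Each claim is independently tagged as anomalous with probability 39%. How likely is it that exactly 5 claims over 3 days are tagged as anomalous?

0.0878

Thinning: the claims that are tagged as anomalous themselves form a Poisson process with rate 0.39 × 2.4 = 0.936 per day.
Over the interval, μ = 0.936 × 3 = 2.808 (3 days).
P(N = 5) = e^(−2.808) · 2.808^5/5! ≈ 0.0878.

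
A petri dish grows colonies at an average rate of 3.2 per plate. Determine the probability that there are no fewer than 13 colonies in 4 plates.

0.5147

Over the interval, μ = 3.2 × 4 = 12.8 (4 plates).
P(N ≥ 13) = 1 − P(N ≤ 12) = 1 − Σ_{j=0}^{12} e^(−μ) μ^j/j! ≈ 0.5147.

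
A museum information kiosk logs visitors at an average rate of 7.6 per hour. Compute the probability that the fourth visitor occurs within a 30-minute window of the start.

Over the interval, μ = 7.6 × 0.5 = 3.8 (a 30-minute window = 0.5 hours).
The fourth arrival falls in the interval iff at least 4 events occur there: P(S_4 ≤ t) = P(N ≥ 4) = 1 − P(N ≤ 3) ≈ 0.5265.

0.5265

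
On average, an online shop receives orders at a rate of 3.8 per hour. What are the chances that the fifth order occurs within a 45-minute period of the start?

0.1602

Over the interval, μ = 3.8 × 0.75 = 2.85 (a 45-minute period = 0.75 hours).
The fifth arrival falls in the interval iff at least 5 events occur there: P(S_5 ≤ t) = P(N ≥ 5) = 1 − P(N ≤ 4) ≈ 0.1602.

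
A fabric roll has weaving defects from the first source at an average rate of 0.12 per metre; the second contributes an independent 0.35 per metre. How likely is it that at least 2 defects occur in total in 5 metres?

Independent Poisson processes superpose: combined rate λ = 0.12 + 0.35 = 0.47 per metre.
Over the interval, μ = 0.47 × 5 = 2.35 (5 metres).
P(N ≥ 2) = 1 − P(N ≤ 1) ≈ 0.6805.

0.6805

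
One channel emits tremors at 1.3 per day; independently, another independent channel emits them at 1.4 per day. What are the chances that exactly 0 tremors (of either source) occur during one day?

Independent Poisson processes superpose: combined rate λ = 1.3 + 1.4 = 2.7 per day.
So μ = 2.7.
P(N = 0) = e^(−2.7) · 2.7^0/0! ≈ 0.0672.

0.0672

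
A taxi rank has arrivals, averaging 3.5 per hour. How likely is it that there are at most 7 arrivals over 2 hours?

Over the interval, μ = 3.5 × 2 = 7 (2 hours).
P(N ≤ 7) = Σ_{j=0}^{7} e^(−μ) μ^j/j! ≈ 0.5987.

0.5987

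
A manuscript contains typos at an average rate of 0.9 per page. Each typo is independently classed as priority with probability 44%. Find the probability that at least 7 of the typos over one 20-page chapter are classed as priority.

Thinning: the typos that are classed as priority themselves form a Poisson process with rate 0.44 × 0.9 = 0.396 per page.
Over the interval, μ = 0.396 × 20 = 7.92 (a 20-page chapter = 20 pages).
P(N ≥ 7) = 1 − P(N ≤ 6) ≈ 0.6768.

0.6768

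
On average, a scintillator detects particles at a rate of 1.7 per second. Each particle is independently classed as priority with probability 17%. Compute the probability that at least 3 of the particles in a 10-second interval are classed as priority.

0.5517

Thinning: the particles that are classed as priority themselves form a Poisson process with rate 0.17 × 1.7 = 0.289 per second.
Over the interval, μ = 0.289 × 10 = 2.89 (a 10-second interval = 10 seconds).
P(N ≥ 3) = 1 − P(N ≤ 2) ≈ 0.5517.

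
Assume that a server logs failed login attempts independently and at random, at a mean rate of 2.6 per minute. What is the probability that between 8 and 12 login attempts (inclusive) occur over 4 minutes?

0.5659

Over the interval, μ = 2.6 × 4 = 10.4 (4 minutes).
P(8 ≤ N ≤ 12) = Σ_{j=8}^{12} e^(−10.4) · 10.4^j/j! ≈ 0.5659.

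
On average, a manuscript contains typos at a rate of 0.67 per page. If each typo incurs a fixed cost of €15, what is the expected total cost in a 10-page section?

€100.5

E[N] = 0.67 × 10 = 6.7 (a 10-page section = 10 pages); E[cost] = 6.7 × €15 = €100.5.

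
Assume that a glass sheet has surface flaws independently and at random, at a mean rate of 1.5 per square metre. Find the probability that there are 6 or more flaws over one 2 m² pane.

Over the interval, μ = 1.5 × 2 = 3 (a 2 m² pane = 2 square metres).
P(N ≥ 6) = 1 − P(N ≤ 5) = 1 − Σ_{j=0}^{5} e^(−μ) μ^j/j! ≈ 0.0839.

0.0839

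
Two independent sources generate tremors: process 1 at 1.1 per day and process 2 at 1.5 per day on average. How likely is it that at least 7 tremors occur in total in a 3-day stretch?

0.6616

Independent Poisson processes superpose: combined rate λ = 1.1 + 1.5 = 2.6 per day.
Over the interval, μ = 2.6 × 3 = 7.8 (a 3-day stretch = 3 days).
P(N ≥ 7) = 1 − P(N ≤ 6) ≈ 0.6616.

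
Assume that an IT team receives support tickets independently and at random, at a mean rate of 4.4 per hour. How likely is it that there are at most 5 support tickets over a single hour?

With mean μ = 4.4 per hour,
P(N ≤ 5) = Σ_{j=0}^{5} e^(−μ) μ^j/j! ≈ 0.7199.

0.7199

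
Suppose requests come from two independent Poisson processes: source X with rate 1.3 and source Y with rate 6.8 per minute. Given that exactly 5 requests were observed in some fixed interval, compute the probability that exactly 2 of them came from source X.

Given the total, each event is independently from source X with probability p = λ_X/(λ_X+λ_Y) = 1.3/8.1 ≈ 0.1605.
So K ~ Binomial(5, 1.3/8.1): P(K = 2) = C(5,2) · (1.3/8.1)^2 · (6.8/8.1)^3 ≈ 0.1524.

0.1524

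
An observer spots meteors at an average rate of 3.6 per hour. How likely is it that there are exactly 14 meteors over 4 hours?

Over the interval, μ = 3.6 × 4 = 14.4 (4 hours).
P(N = 14) = e^(−μ) μ^14/14! = e^(−14.4) · 14.4^14/87178291200 ≈ 0.1054.

0.1054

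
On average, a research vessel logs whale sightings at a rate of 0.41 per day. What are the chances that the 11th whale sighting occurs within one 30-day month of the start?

Over the interval, μ = 0.41 × 30 = 12.3 (a 30-day month = 30 days).
The 11th arrival falls in the interval iff at least 11 events occur there: P(S_11 ≤ t) = P(N ≥ 11) = 1 − P(N ≤ 10) ≈ 0.6834.

0.6834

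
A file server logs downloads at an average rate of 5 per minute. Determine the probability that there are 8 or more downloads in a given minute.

0.1334

With mean μ = 5 per minute,
P(N ≥ 8) = 1 − P(N ≤ 7) = 1 − Σ_{j=0}^{7} e^(−μ) μ^j/j! ≈ 0.1334.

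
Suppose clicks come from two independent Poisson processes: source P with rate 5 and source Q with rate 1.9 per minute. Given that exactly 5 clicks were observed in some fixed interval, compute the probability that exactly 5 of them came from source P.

Given the total, each event is independently from source P with probability p = λ_P/(λ_P+λ_Q) = 5/6.9 ≈ 0.7246.
So K ~ Binomial(5, 5/6.9): P(K = 5) = C(5,5) · (5/6.9)^5 · (1.9/6.9)^0 ≈ 0.1998.

0.1998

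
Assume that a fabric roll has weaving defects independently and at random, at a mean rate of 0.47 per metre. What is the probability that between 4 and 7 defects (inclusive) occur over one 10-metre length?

0.5863

Over the interval, μ = 0.47 × 10 = 4.7 (a 10-metre length = 10 metres).
P(4 ≤ N ≤ 7) = Σ_{j=4}^{7} e^(−4.7) · 4.7^j/j! ≈ 0.5863.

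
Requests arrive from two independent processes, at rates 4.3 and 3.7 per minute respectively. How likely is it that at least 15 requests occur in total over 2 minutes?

0.6325

Independent Poisson processes superpose: combined rate λ = 4.3 + 3.7 = 8 per minute.
Over the interval, μ = 8 × 2 = 16 (2 minutes).
P(N ≥ 15) = 1 − P(N ≤ 14) ≈ 0.6325.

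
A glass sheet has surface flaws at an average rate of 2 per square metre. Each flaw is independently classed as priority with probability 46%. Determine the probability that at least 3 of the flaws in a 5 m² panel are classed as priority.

Thinning: the flaws that are classed as priority themselves form a Poisson process with rate 0.46 × 2 = 0.92 per square metre.
Over the interval, μ = 0.92 × 5 = 4.6 (a 5 m² panel = 5 square metres).
P(N ≥ 3) = 1 − P(N ≤ 2) ≈ 0.8374.

0.8374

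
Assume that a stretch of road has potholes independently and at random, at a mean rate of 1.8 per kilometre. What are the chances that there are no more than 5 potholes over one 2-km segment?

0.8441

Over the interval, μ = 1.8 × 2 = 3.6 (a 2-km segment = 2 kilometres).
P(N ≤ 5) = Σ_{j=0}^{5} e^(−μ) μ^j/j! ≈ 0.8441.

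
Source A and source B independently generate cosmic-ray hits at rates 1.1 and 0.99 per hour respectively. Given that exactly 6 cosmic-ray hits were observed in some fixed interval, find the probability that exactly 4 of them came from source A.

Given the total, each event is independently from source A with probability p = λ_A/(λ_A+λ_B) = 1.1/2.09 ≈ 0.5263.
So K ~ Binomial(6, 1.1/2.09): P(K = 4) = C(6,4) · (1.1/2.09)^4 · (0.99/2.09)^2 ≈ 0.2583.

0.2583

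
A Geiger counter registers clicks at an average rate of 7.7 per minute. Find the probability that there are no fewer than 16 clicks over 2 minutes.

0.4728

Over the interval, μ = 7.7 × 2 = 15.4 (2 minutes).
P(N ≥ 16) = 1 − P(N ≤ 15) = 1 − Σ_{j=0}^{15} e^(−μ) μ^j/j! ≈ 0.4728.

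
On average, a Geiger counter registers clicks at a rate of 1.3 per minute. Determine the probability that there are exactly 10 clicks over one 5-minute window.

Over the interval, μ = 1.3 × 5 = 6.5 (a 5-minute window = 5 minutes).
P(N = 10) = e^(−μ) μ^10/10! = e^(−6.5) · 6.5^10/3628800 ≈ 0.0558.

0.0558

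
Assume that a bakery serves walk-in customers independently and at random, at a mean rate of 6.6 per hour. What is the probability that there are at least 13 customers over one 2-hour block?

Over the interval, μ = 6.6 × 2 = 13.2 (a 2-hour block = 2 hours).
P(N ≥ 13) = 1 − P(N ≤ 12) = 1 − Σ_{j=0}^{12} e^(−μ) μ^j/j! ≈ 0.5587.

0.5587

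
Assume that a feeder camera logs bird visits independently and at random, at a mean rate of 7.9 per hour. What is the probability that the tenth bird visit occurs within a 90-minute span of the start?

0.7443

Over the interval, μ = 7.9 × 1.5 = 11.85 (a 90-minute span = 1.5 hours).
The tenth arrival falls in the interval iff at least 10 events occur there: P(S_10 ≤ t) = P(N ≥ 10) = 1 − P(N ≤ 9) ≈ 0.7443.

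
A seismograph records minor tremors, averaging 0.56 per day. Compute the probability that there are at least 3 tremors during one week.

0.7499

Over the interval, μ = 0.56 × 7 = 3.92 (a week = 7 days).
P(N ≥ 3) = 1 − P(N ≤ 2) = 1 − Σ_{j=0}^{2} e^(−μ) μ^j/j! ≈ 0.7499.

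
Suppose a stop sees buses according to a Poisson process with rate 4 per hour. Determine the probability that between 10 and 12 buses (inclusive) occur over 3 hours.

Over the interval, μ = 4 × 3 = 12 (3 hours).
P(10 ≤ N ≤ 12) = Σ_{j=10}^{12} e^(−12) · 12^j/j! ≈ 0.3336.

0.3336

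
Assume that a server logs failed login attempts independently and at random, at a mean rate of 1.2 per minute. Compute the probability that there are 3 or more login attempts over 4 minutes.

0.8575

Over the interval, μ = 1.2 × 4 = 4.8 (4 minutes).
P(N ≥ 3) = 1 − P(N ≤ 2) = 1 − Σ_{j=0}^{2} e^(−μ) μ^j/j! ≈ 0.8575.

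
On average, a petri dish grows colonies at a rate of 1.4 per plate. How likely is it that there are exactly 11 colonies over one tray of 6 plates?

Over the interval, μ = 1.4 × 6 = 8.4 (a tray of 6 plates = 6 plates).
P(N = 11) = e^(−μ) μ^11/11! = e^(−8.4) · 8.4^11/39916800 ≈ 0.0828.

0.0828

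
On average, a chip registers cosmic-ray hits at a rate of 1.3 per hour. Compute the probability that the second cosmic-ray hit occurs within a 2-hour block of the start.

0.7326

Over the interval, μ = 1.3 × 2 = 2.6 (a 2-hour block = 2 hours).
The second arrival falls in the interval iff at least 2 events occur there: P(S_2 ≤ t) = P(N ≥ 2) = 1 − P(N ≤ 1) ≈ 0.7326.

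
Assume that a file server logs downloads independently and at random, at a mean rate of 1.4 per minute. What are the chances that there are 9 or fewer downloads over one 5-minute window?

Over the interval, μ = 1.4 × 5 = 7 (a 5-minute window = 5 minutes).
P(N ≤ 9) = Σ_{j=0}^{9} e^(−μ) μ^j/j! ≈ 0.8305.

0.8305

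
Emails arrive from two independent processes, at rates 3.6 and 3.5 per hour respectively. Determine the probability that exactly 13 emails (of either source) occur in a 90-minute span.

Independent Poisson processes superpose: combined rate λ = 3.6 + 3.5 = 7.1 per hour.
Over the interval, μ = 7.1 × 1.5 = 10.65 (a 90-minute span = 1.5 hours).
P(N = 13) = e^(−10.65) · 10.65^13/13! ≈ 0.0863.

0.0863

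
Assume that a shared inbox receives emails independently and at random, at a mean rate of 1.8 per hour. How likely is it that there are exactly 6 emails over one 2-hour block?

Over the interval, μ = 1.8 × 2 = 3.6 (a 2-hour block = 2 hours).
P(N = 6) = e^(−μ) μ^6/6! = e^(−3.6) · 3.6^6/720 ≈ 0.0826.

0.0826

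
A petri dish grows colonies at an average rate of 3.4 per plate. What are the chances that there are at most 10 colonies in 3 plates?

Over the interval, μ = 3.4 × 3 = 10.2 (3 plates).
P(N ≤ 10) = Σ_{j=0}^{10} e^(−μ) μ^j/j! ≈ 0.5580.

0.5580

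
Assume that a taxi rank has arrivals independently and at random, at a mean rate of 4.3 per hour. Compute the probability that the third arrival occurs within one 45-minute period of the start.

Over the interval, μ = 4.3 × 0.75 = 3.225 (a 45-minute period = 0.75 hours).
The third arrival falls in the interval iff at least 3 events occur there: P(S_3 ≤ t) = P(N ≥ 3) = 1 − P(N ≤ 2) ≈ 0.6253.

0.6253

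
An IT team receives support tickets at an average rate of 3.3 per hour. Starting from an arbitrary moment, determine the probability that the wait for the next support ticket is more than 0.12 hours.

0.6730

The wait for the next event is exponential with rate λ = 3.3 per hour.
P(T > 0.12) = e^(−λt) = e^(−3.3 × 0.12) = e^(−0.396) ≈ 0.6730.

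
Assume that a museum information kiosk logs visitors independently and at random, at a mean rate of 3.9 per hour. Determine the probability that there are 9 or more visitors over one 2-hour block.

0.3796

Over the interval, μ = 3.9 × 2 = 7.8 (a 2-hour block = 2 hours).
P(N ≥ 9) = 1 − P(N ≤ 8) = 1 − Σ_{j=0}^{8} e^(−μ) μ^j/j! ≈ 0.3796.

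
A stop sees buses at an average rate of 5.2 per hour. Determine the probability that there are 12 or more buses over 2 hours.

0.3495

Over the interval, μ = 5.2 × 2 = 10.4 (2 hours).
P(N ≥ 12) = 1 − P(N ≤ 11) = 1 − Σ_{j=0}^{11} e^(−μ) μ^j/j! ≈ 0.3495.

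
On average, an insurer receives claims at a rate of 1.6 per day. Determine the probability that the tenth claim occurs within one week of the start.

0.6808

Over the interval, μ = 1.6 × 7 = 11.2 (a week = 7 days).
The tenth arrival falls in the interval iff at least 10 events occur there: P(S_10 ≤ t) = P(N ≥ 10) = 1 − P(N ≤ 9) ≈ 0.6808.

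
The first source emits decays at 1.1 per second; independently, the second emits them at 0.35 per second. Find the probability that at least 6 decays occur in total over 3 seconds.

Independent Poisson processes superpose: combined rate λ = 1.1 + 0.35 = 1.45 per second.
Over the interval, μ = 1.45 × 3 = 4.35 (3 seconds).
P(N ≥ 6) = 1 − P(N ≤ 5) ≈ 0.2717.

0.2717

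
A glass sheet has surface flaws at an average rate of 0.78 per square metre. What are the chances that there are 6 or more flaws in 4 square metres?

Over the interval, μ = 0.78 × 4 = 3.12 (4 square metres).
P(N ≥ 6) = 1 − P(N ≤ 5) = 1 − Σ_{j=0}^{5} e^(−μ) μ^j/j! ≈ 0.0965.

0.0965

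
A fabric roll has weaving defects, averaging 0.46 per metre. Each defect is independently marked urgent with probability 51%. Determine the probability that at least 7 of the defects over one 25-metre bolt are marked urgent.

0.3720

Thinning: the defects that are marked urgent themselves form a Poisson process with rate 0.51 × 0.46 = 0.2346 per metre.
Over the interval, μ = 0.2346 × 25 = 5.865 (a 25-metre bolt = 25 metres).
P(N ≥ 7) = 1 − P(N ≤ 6) ≈ 0.3720.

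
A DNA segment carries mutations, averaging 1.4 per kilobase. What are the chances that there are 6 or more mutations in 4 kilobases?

Over the interval, μ = 1.4 × 4 = 5.6 (4 kilobases).
P(N ≥ 6) = 1 − P(N ≤ 5) = 1 − Σ_{j=0}^{5} e^(−μ) μ^j/j! ≈ 0.4881.

0.4881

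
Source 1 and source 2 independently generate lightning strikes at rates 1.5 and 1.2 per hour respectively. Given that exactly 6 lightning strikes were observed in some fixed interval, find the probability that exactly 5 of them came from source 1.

Given the total, each event is independently from source 1 with probability p = λ_1/(λ_1+λ_2) = 1.5/2.7 ≈ 0.5556.
So K ~ Binomial(6, 1.5/2.7): P(K = 5) = C(6,5) · (1.5/2.7)^5 · (1.2/2.7)^1 ≈ 0.1411.

0.1411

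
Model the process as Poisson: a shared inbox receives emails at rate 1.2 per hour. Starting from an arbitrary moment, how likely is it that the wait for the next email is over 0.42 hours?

0.6041

The wait for the next event is exponential with rate λ = 1.2 per hour.
P(T > 0.42) = e^(−λt) = e^(−1.2 × 0.42) = e^(−0.504) ≈ 0.6041.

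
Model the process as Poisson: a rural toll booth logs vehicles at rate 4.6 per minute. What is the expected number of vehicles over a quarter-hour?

E[N] = λt = 4.6 × 15 = 69 (a quarter-hour = 15 minutes).

69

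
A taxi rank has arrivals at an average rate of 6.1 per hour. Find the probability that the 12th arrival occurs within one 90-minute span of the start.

Over the interval, μ = 6.1 × 1.5 = 9.15 (a 90-minute span = 1.5 hours).
The 12th arrival falls in the interval iff at least 12 events occur there: P(S_12 ≤ t) = P(N ≥ 12) = 1 − P(N ≤ 11) ≈ 0.2118.

0.2118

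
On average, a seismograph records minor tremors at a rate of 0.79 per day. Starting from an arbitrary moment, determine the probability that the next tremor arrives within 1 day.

Inter-arrival times are exponential with rate λ = 0.79 per day.
P(T ≤ 1) = 1 − e^(−λt) = 1 − e^(−0.79 × 1) = 1 − e^(−0.79) ≈ 0.5462.

0.5462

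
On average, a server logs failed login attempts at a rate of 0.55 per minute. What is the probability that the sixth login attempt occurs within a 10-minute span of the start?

Over the interval, μ = 0.55 × 10 = 5.5 (a 10-minute span = 10 minutes).
The sixth arrival falls in the interval iff at least 6 events occur there: P(S_6 ≤ t) = P(N ≥ 6) = 1 − P(N ≤ 5) ≈ 0.4711.

0.4711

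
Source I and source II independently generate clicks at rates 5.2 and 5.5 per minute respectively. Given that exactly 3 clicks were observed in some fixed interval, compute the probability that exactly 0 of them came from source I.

0.1358

Given the total, each event is independently from source I with probability p = λ_I/(λ_I+λ_II) = 5.2/10.7 ≈ 0.4860.
So K ~ Binomial(3, 5.2/10.7): P(K = 0) = C(3,0) · (5.2/10.7)^0 · (5.5/10.7)^3 ≈ 0.1358.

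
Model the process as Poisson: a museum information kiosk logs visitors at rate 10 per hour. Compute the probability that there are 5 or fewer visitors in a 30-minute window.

0.6160

Over the interval, μ = 10 × 0.5 = 5 (a 30-minute window = 0.5 hours).
P(N ≤ 5) = Σ_{j=0}^{5} e^(−μ) μ^j/j! ≈ 0.6160.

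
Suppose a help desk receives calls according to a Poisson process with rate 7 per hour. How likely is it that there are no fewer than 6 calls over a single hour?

0.6993

With mean μ = 7 per hour,
P(N ≥ 6) = 1 − P(N ≤ 5) = 1 − Σ_{j=0}^{5} e^(−μ) μ^j/j! ≈ 0.6993.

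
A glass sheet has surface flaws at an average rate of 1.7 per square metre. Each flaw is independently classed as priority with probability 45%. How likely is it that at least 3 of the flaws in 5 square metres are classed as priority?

Thinning: the flaws that are classed as priority themselves form a Poisson process with rate 0.45 × 1.7 = 0.765 per square metre.
Over the interval, μ = 0.765 × 5 = 3.825 (5 square metres).
P(N ≥ 3) = 1 − P(N ≤ 2) ≈ 0.7351.

0.7351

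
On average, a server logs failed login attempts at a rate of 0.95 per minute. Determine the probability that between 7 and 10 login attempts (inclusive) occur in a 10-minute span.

Over the interval, μ = 0.95 × 10 = 9.5 (a 10-minute span = 10 minutes).
P(7 ≤ N ≤ 10) = Σ_{j=7}^{10} e^(−9.5) · 9.5^j/j! ≈ 0.4804.

0.4804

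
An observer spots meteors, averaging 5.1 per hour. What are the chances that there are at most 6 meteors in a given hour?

With mean μ = 5.1 per hour,
P(N ≤ 6) = Σ_{j=0}^{6} e^(−μ) μ^j/j! ≈ 0.7474.

0.7474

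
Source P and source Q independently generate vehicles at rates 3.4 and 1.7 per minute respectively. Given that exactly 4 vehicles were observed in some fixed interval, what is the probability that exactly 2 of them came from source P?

Given the total, each event is independently from source P with probability p = λ_P/(λ_P+λ_Q) = 3.4/5.1 ≈ 0.6667.
So K ~ Binomial(4, 3.4/5.1): P(K = 2) = C(4,2) · (3.4/5.1)^2 · (1.7/5.1)^2 ≈ 0.2963.

0.2963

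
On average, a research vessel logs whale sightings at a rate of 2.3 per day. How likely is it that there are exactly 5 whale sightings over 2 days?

0.1725

Over the interval, μ = 2.3 × 2 = 4.6 (2 days).
P(N = 5) = e^(−μ) μ^5/5! = e^(−4.6) · 4.6^5/120 ≈ 0.1725.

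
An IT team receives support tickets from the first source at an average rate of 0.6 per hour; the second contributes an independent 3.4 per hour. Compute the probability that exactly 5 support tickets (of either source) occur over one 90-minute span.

0.1606

Independent Poisson processes superpose: combined rate λ = 0.6 + 3.4 = 4 per hour.
Over the interval, μ = 4 × 1.5 = 6 (a 90-minute span = 1.5 hours).
P(N = 5) = e^(−6) · 6^5/5! ≈ 0.1606.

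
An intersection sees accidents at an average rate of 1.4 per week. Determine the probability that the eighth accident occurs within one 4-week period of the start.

Over the interval, μ = 1.4 × 4 = 5.6 (a 4-week period = 4 weeks).
The eighth arrival falls in the interval iff at least 8 events occur there: P(S_8 ≤ t) = P(N ≥ 8) = 1 − P(N ≤ 7) ≈ 0.2030.

0.2030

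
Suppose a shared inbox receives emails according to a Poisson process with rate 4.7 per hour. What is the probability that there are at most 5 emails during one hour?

With mean μ = 4.7 per hour,
P(N ≤ 5) = Σ_{j=0}^{5} e^(−μ) μ^j/j! ≈ 0.6684.

0.6684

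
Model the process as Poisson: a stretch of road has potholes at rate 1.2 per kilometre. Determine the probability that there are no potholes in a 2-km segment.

0.0907

Over the interval, μ = 1.2 × 2 = 2.4 (a 2-km segment = 2 kilometres).
P(N = 0) = e^(−μ) μ^0/0! = e^(−2.4) · 2.4^0/1 ≈ 0.0907.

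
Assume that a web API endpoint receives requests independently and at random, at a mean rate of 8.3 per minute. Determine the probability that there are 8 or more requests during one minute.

With mean μ = 8.3 per minute,
P(N ≥ 8) = 1 − P(N ≤ 7) = 1 − Σ_{j=0}^{7} e^(−μ) μ^j/j! ≈ 0.5881.

0.5881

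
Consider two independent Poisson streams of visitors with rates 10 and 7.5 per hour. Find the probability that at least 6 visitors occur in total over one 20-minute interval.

0.5272

Independent Poisson processes superpose: combined rate λ = 10 + 7.5 = 17.5 per hour.
Over the interval, μ = 17.5 × 1/3 ≈ 5.83333 (a 20-minute interval = 1/3 hours).
P(N ≥ 6) = 1 − P(N ≤ 5) ≈ 0.5272.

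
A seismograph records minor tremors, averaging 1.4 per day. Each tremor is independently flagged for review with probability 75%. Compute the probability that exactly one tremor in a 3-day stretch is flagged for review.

0.1350

Thinning: the tremors that are flagged for review themselves form a Poisson process with rate 0.75 × 1.4 = 1.05 per day.
Over the interval, μ = 1.05 × 3 = 3.15 (a 3-day stretch = 3 days).
P(N = 1) = e^(−3.15) · 3.15^1/1! ≈ 0.1350.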